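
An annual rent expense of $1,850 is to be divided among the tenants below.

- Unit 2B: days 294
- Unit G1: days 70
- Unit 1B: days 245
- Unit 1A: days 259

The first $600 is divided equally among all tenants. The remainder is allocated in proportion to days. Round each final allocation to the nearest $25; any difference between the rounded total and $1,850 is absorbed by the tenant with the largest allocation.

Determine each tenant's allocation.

Unit 2B: $575; Unit G1: $250; Unit 1B: $500; Unit 1A: $525

First tranche $600 split equally: $150 each.
Remainder $1,250 by days (total 868): Unit 2B 423.39 → $425; Unit G1 100.81 → $100; Unit 1B 352.82 → $350; Unit 1A 372.98 → $375.
Totals: Unit 2B $150 + $425 = $575; Unit G1 $150 + $100 = $250; Unit 1B $150 + $350 = $500; Unit 1A $150 + $375 = $525.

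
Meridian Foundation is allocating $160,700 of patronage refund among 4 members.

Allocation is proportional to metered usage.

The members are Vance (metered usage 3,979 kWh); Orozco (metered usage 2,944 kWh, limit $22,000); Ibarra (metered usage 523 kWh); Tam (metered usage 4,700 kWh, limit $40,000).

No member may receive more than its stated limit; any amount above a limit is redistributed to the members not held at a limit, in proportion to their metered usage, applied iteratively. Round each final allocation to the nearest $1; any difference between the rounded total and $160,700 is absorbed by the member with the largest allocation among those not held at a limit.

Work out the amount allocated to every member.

Sum of metered usage: 12,146.
Unconstrained shares: Vance 52,644.93; Orozco 38,951.16; Ibarra 6,919.65; Tam 62,184.26.
Capped: Orozco ($22,000), Tam ($40,000); remaining pool $98,700 reallocated over remaining metered usage 4,502.
Remaining shares: Vance 87,233.96 → $87,234; Ibarra 11,466.04 → $11,466.

Vance: $87,234; Orozco: $22,000; Ibarra: $11,466; Tam: $40,000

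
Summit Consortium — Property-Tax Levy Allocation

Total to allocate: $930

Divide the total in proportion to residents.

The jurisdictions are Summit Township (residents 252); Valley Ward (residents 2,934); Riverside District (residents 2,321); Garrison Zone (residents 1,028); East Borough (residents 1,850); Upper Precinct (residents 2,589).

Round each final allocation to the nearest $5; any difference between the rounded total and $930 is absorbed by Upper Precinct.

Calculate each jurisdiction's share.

Combined residents = 10,974.
Raw shares: Summit Township 252/10,974 × $930 = 21.36; Valley Ward 2,934/10,974 × $930 = 248.64; Riverside District 2,321/10,974 × $930 = 196.69; Garrison Zone 1,028/10,974 × $930 = 87.12; East Borough 1,850/10,974 × $930 = 156.78; Upper Precinct 2,589/10,974 × $930 = 219.41.
After rounding ($5): Summit Township $20; Valley Ward $250; Riverside District $195; Garrison Zone $85; East Borough $155; Upper Precinct $220. Sum = $925.
Difference $930 − $925 = +$5 applied to Upper Precinct: Upper Precinct becomes $225.

Summit Township: $20 | Valley Ward: $250 | Riverside District: $195 | Garrison Zone: $85 | East Borough: $155 | Upper Precinct: $225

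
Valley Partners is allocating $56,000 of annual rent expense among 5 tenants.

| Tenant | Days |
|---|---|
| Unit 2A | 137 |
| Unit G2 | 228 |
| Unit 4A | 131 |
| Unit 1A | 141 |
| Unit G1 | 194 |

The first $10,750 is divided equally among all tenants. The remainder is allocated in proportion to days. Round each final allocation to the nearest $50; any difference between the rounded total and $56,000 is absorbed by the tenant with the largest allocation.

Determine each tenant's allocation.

Unit 2A: $9,600; Unit G2: $14,550; Unit 4A: $9,300; Unit 1A: $9,850; Unit G1: $12,700

$10,750 shared equally gives $2,150 per tenant.
Remainder $45,250 by days (total 831): Unit 2A 7,459.99 → $7,450; Unit G2 12,415.16 → $12,400; Unit 4A 7,133.27 → $7,150; Unit 1A 7,677.80 → $7,700; Unit G1 10,563.78 → $10,550.
Totals: Unit 2A $2,150 + $7,450 = $9,600; Unit G2 $2,150 + $12,400 = $14,550; Unit 4A $2,150 + $7,150 = $9,300; Unit 1A $2,150 + $7,700 = $9,850; Unit G1 $2,150 + $10,550 = $12,700.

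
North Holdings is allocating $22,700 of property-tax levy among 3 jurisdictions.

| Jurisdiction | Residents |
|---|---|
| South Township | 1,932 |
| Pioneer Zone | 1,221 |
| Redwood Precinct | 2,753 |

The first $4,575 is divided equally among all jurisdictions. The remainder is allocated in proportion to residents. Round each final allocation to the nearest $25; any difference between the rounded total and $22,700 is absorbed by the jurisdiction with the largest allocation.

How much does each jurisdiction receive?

Equal tier: $4,575 ÷ 3 = $1,525 apiece.
Remainder $18,125 by residents (total 5,906): South Township 5,929.14 → $5,925; Pioneer Zone 3,747.14 → $3,750; Redwood Precinct 8,448.72 → $8,450.
Totals: South Township $1,525 + $5,925 = $7,450; Pioneer Zone $1,525 + $3,750 = $5,275; Redwood Precinct $1,525 + $8,450 = $9,975.

South Township: $7,450 · Pioneer Zone: $5,275 · Redwood Precinct: $9,975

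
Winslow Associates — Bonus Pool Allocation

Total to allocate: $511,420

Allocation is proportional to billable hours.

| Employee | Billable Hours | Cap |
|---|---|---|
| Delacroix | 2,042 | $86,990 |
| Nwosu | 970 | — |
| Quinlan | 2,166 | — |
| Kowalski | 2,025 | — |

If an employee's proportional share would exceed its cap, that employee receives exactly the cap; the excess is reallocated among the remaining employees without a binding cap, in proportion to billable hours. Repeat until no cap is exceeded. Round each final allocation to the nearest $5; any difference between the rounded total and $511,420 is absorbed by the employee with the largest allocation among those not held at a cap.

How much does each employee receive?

Total billable hours = 7,203.
Proportional shares (ignoring caps): Delacroix 144,983.98; Nwosu 68,870.94; Quinlan 153,788.10; Kowalski 143,776.97.
Held at cap: Delacroix ($86,990); balance $424,430 reallocated over remaining billable hours 5,161.
Redistributed shares: Nwosu 79,770.80 → $79,770; Quinlan 178,127.37 → $178,125; Kowalski 166,531.83 → $166,530.
Rounding difference +$5 applied to Quinlan → $178,130.

Delacroix: $86,990 · Nwosu: $79,770 · Quinlan: $178,130 · Kowalski: $166,530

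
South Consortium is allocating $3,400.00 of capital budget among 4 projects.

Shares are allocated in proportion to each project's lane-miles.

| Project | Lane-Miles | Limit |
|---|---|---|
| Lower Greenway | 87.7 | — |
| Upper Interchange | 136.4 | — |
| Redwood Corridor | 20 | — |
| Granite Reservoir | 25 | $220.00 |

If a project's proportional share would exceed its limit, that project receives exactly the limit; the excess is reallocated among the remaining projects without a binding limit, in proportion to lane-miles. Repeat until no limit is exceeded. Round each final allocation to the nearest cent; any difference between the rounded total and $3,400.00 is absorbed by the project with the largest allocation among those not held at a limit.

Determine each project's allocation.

Combined lane-miles = 269.1.
Unconstrained shares: Lower Greenway 1,108.0639; Upper Interchange 1,723.3742; Redwood Corridor 252.6942; Granite Reservoir 315.8677.
Cap binds for Granite Reservoir ($220.00); residual $3,180.00 reallocated over remaining lane-miles 244.1.
Remaining shares: Lower Greenway 1,142.5072 → $1,142.51; Upper Interchange 1,776.9439 → $1,776.94; Redwood Corridor 260.5490 → $260.55.

Lower Greenway: $1,142.51 · Upper Interchange: $1,776.94 · Redwood Corridor: $260.55 · Granite Reservoir: $220.00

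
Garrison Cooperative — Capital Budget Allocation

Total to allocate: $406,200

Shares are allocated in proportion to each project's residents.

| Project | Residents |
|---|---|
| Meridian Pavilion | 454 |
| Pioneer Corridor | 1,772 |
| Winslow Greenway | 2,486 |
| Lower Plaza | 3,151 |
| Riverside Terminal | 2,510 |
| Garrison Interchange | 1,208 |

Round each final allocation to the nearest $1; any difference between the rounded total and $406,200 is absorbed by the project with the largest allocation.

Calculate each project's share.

Meridian Pavilion: $15,924 · Pioneer Corridor: $62,152 · Winslow Greenway: $87,196 · Lower Plaza: $110,521 · Riverside Terminal: $88,037 · Garrison Interchange: $42,370

Sum of residents: 11,581.
Unrounded shares: Meridian Pavilion 454/11,581 × $406,200 = 15,923.91; Pioneer Corridor 1,772/11,581 × $406,200 = 62,152.35; Winslow Greenway 2,486/11,581 × $406,200 = 87,195.68; Lower Plaza 3,151/11,581 × $406,200 = 110,520.35; Riverside Terminal 2,510/11,581 × $406,200 = 88,037.48; Garrison Interchange 1,208/11,581 × $406,200 = 42,370.23.
Rounded to nearest $1: Meridian Pavilion $15,924; Pioneer Corridor $62,152; Winslow Greenway $87,196; Lower Plaza $110,520; Riverside Terminal $88,037; Garrison Interchange $42,370. Sum = $406,199.
Difference $406,200 − $406,199 = +$1 applied to largest allocation (Lower Plaza): Lower Plaza becomes $110,521.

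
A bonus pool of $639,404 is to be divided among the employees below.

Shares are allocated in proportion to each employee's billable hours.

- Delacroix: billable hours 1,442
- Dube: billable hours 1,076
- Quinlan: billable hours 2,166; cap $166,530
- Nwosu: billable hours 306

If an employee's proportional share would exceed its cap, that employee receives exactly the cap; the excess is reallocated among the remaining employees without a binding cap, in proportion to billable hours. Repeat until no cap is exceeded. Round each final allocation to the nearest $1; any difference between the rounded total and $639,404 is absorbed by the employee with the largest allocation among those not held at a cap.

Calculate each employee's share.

Billable hours total: 4,990.
Pro-rata shares before constraints: Delacroix 184,773.66; Dube 137,875.49; Quinlan 277,544.90; Nwosu 39,209.94.
Capped: Quinlan ($166,530); remaining pool $472,874 reallocated over remaining billable hours 2,824.
Redistributed shares: Delacroix 241,460.45 → $241,460; Dube 180,174.37 → $180,174; Nwosu 51,239.18 → $51,239.
Rounding difference +$1 applied to Delacroix → $241,461.

Delacroix: $241,461 · Dube: $180,174 · Quinlan: $166,530 · Nwosu: $51,239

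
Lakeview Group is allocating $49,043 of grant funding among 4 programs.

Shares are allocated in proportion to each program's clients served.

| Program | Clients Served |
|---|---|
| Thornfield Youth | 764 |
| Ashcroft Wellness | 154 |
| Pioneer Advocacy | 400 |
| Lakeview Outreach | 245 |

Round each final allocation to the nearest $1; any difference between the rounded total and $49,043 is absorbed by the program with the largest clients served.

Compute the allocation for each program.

Thornfield Youth: $23,973; Ashcroft Wellness: $4,832; Pioneer Advocacy: $12,551; Lakeview Outreach: $7,687

Sum of clients served: 1,563.
Unrounded shares: Thornfield Youth 764/1,563 × $49,043 = 23,972.39; Ashcroft Wellness 154/1,563 × $49,043 = 4,832.13; Pioneer Advocacy 400/1,563 × $49,043 = 12,550.99; Lakeview Outreach 245/1,563 × $49,043 = 7,687.48.
Rounded to nearest $1: Thornfield Youth $23,972; Ashcroft Wellness $4,832; Pioneer Advocacy $12,551; Lakeview Outreach $7,687. Sum = $49,042.
Difference $49,043 − $49,042 = +$1 applied to largest clients served (Thornfield Youth): Thornfield Youth becomes $23,973.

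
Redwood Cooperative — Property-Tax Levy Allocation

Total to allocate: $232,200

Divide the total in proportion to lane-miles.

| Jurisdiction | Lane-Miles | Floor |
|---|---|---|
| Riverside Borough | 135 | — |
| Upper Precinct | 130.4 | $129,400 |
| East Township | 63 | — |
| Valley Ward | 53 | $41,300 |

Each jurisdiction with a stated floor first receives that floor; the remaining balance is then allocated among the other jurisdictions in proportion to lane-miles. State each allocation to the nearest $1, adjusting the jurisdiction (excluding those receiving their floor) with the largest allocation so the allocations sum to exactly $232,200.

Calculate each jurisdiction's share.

Minimums first: Upper Precinct $129,400; Valley Ward $41,300. Residual $61,500.
Residual split over remaining lane-miles 198: Riverside Borough 41,931.82 → $41,932; East Township 19,568.18 → $19,568.

Riverside Borough: $41,932 · Upper Precinct: $129,400 · East Township: $19,568 · Valley Ward: $41,300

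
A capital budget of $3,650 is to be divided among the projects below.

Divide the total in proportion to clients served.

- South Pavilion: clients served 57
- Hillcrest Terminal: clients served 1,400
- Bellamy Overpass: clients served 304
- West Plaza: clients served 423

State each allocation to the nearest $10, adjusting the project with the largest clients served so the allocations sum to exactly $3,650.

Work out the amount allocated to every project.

Clients served total: 57 + 1,400 + 304 + 423 = 2,184.
Proportional shares: South Pavilion 95.26; Hillcrest Terminal 2,339.74; Bellamy Overpass 508.06; West Plaza 706.94.
After rounding ($10): South Pavilion $100; Hillcrest Terminal $2,340; Bellamy Overpass $510; West Plaza $710. Sum = $3,660.
Difference $3,650 − $3,660 = −$10 applied to largest clients served (Hillcrest Terminal): Hillcrest Terminal becomes $2,330.

South Pavilion: $100; Hillcrest Terminal: $2,330; Bellamy Overpass: $510; West Plaza: $710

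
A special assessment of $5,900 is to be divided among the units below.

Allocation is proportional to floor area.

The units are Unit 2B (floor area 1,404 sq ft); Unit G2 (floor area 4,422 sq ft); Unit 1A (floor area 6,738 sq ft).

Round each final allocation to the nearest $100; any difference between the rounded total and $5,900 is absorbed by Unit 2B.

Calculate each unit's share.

Sum of floor area: 12,564.
Raw shares: Unit 2B 1,404/12,564 × $5,900 = 659.31; Unit G2 4,422/12,564 × $5,900 = 2,076.55; Unit 1A 6,738/12,564 × $5,900 = 3,164.14.
Rounded to nearest $100: Unit 2B $700; Unit G2 $2,100; Unit 1A $3,200. Sum = $6,000.
Difference $5,900 − $6,000 = −$100 applied to Unit 2B: Unit 2B becomes $600.

Unit 2B: $600; Unit G2: $2,100; Unit 1A: $3,200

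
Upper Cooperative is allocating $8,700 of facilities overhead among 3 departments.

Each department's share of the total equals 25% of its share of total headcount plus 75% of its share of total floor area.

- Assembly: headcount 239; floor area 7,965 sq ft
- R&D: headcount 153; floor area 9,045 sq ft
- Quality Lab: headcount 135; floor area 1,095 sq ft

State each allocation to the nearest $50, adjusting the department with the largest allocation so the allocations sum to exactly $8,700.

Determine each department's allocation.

Totals — headcount 527, floor area 18,105.
Composite weights (25% headcount + 75% floor area): Assembly 0.4433; R&D 0.4473; Quality Lab 0.1094.
Pro-rata amounts: Assembly 3,856.95; R&D 3,891.25; Quality Lab 951.80.
Rounded to nearest $50: Assembly $3,850; R&D $3,900; Quality Lab $950. Sum = $8,700.
Rounded total matches; no reconciliation needed.

Assembly: $3,850 | R&D: $3,900 | Quality Lab: $950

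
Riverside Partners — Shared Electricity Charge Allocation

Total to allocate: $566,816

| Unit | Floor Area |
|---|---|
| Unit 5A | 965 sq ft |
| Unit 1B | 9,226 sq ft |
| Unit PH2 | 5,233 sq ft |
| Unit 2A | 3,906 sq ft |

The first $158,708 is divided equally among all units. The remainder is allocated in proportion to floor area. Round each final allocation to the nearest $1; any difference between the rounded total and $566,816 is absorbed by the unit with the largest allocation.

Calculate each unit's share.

Unit 5A: $60,051 | Unit 1B: $234,462 | Unit PH2: $150,160 | Unit 2A: $122,143

Equal tier: $158,708 ÷ 4 = $39,677 apiece.
Remainder $408,108 by floor area (total 19,330): Unit 5A 20,373.73 → $20,374; Unit 1B 194,785.54 → $194,786; Unit PH2 110,482.63 → $110,483; Unit 2A 82,466.11 → $82,466.
Rounding difference −$1 on remainder applied to Unit 1B.
Totals: Unit 5A $39,677 + $20,374 = $60,051; Unit 1B $39,677 + $194,785 = $234,462; Unit PH2 $39,677 + $110,483 = $150,160; Unit 2A $39,677 + $82,466 = $122,143.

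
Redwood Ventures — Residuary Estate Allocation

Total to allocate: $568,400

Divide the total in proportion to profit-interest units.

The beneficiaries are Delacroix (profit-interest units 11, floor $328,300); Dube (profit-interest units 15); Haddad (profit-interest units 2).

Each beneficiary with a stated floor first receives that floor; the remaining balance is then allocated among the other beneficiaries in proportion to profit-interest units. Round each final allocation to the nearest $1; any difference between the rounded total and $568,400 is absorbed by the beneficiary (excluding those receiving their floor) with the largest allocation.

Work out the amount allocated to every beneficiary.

Fund the minimums — Delacroix $328,300. Residual $240,100.
Residual split over remaining profit-interest units 17: Dube 211,852.94 → $211,853; Haddad 28,247.06 → $28,247.

Delacroix: $328,300; Dube: $211,853; Haddad: $28,247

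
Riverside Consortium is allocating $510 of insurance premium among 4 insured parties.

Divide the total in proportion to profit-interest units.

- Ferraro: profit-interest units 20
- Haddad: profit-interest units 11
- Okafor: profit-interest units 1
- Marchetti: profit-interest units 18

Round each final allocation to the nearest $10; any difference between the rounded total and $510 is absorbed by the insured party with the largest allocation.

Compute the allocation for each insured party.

Ferraro: $210 · Haddad: $110 · Okafor: $10 · Marchetti: $180

Sum of profit-interest units: 50.
Unrounded shares: Ferraro 20/50 × $510 = 204.00; Haddad 11/50 × $510 = 112.20; Okafor 1/50 × $510 = 10.20; Marchetti 18/50 × $510 = 183.60.
At nearest $10: Ferraro $200; Haddad $110; Okafor $10; Marchetti $180. Sum = $500.
Difference $510 − $500 = +$10 applied to largest allocation (Ferraro): Ferraro becomes $210.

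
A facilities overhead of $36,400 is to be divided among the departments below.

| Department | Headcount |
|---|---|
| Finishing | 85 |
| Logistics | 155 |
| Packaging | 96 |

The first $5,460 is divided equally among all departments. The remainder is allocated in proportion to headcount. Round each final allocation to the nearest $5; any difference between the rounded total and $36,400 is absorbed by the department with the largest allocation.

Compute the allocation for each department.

First tranche $5,460 split equally: $1,820 each.
Remainder $30,940 by headcount (total 336): Finishing 7,827.08 → $7,825; Logistics 14,272.92 → $14,275; Packaging 8,840.00 → $8,840.
Totals: Finishing $1,820 + $7,825 = $9,645; Logistics $1,820 + $14,275 = $16,095; Packaging $1,820 + $8,840 = $10,660.

Finishing: $9,645; Logistics: $16,095; Packaging: $10,660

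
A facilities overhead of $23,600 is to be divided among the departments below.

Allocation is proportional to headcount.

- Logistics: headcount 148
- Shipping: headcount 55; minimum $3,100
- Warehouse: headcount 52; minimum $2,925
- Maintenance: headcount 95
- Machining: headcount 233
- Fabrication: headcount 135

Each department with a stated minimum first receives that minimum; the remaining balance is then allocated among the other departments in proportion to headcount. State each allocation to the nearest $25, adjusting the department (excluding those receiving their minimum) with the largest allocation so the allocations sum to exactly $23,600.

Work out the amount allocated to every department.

Fund the minimums — Shipping $3,100; Warehouse $2,925. Residual $17,575.
Residual split over remaining headcount 611: Logistics 4,257.12 → $4,250; Maintenance 2,732.61 → $2,725; Machining 6,702.09 → $6,700; Fabrication 3,883.18 → $3,875.
Rounding difference +$25 applied to Machining → $6,725.

Logistics: $4,250; Shipping: $3,100; Warehouse: $2,925; Maintenance: $2,725; Machining: $6,725; Fabrication: $3,875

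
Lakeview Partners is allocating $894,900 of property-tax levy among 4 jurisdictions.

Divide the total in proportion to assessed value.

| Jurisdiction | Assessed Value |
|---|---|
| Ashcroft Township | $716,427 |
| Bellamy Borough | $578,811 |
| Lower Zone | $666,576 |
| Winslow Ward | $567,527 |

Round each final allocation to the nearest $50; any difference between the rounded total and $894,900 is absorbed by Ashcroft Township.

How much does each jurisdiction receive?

Ashcroft Township: $253,450 · Bellamy Borough: $204,800 · Lower Zone: $235,850 · Winslow Ward: $200,800

Sum of assessed value: 2,529,341.
Raw shares: Ashcroft Township 716,427/2,529,341 × $894,900 = 253,477.30; Bellamy Borough 578,811/2,529,341 × $894,900 = 204,787.72; Lower Zone 666,576/2,529,341 × $894,900 = 235,839.64; Winslow Ward 567,527/2,529,341 × $894,900 = 200,795.35.
Rounded to nearest $50: Ashcroft Township $253,500; Bellamy Borough $204,800; Lower Zone $235,850; Winslow Ward $200,800. Sum = $894,950.
Difference $894,900 − $894,950 = −$50 applied to Ashcroft Township: Ashcroft Township becomes $253,450.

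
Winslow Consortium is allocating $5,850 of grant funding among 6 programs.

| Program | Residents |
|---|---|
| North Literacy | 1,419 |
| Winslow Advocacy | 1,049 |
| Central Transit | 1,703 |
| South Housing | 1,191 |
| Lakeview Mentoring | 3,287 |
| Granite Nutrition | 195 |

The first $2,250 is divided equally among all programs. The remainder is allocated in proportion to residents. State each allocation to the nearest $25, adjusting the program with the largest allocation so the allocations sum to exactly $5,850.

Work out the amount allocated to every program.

North Literacy: $950 · Winslow Advocacy: $800 · Central Transit: $1,075 · South Housing: $850 · Lakeview Mentoring: $1,725 · Granite Nutrition: $450

$2,250 shared equally gives $375 per program.
Remainder $3,600 by residents (total 8,844): North Literacy 577.61 → $575; Winslow Advocacy 427.00 → $425; Central Transit 693.22 → $700; South Housing 484.80 → $475; Lakeview Mentoring 1,337.99 → $1,350; Granite Nutrition 79.38 → $75.
Totals: North Literacy $375 + $575 = $950; Winslow Advocacy $375 + $425 = $800; Central Transit $375 + $700 = $1,075; South Housing $375 + $475 = $850; Lakeview Mentoring $375 + $1,350 = $1,725; Granite Nutrition $375 + $75 = $450.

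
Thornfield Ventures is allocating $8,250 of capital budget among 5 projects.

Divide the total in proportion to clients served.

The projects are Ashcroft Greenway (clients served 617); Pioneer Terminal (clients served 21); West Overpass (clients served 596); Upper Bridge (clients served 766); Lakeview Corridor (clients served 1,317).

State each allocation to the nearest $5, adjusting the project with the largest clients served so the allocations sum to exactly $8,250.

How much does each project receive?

Ashcroft Greenway: $1,535; Pioneer Terminal: $50; West Overpass: $1,480; Upper Bridge: $1,905; Lakeview Corridor: $3,280

Combined clients served = 3,317.
Unrounded shares: Ashcroft Greenway 617/3,317 × $8,250 = 1,534.59; Pioneer Terminal 21/3,317 × $8,250 = 52.23; West Overpass 596/3,317 × $8,250 = 1,482.36; Upper Bridge 766/3,317 × $8,250 = 1,905.19; Lakeview Corridor 1,317/3,317 × $8,250 = 3,275.63.
Rounded to nearest $5: Ashcroft Greenway $1,535; Pioneer Terminal $50; West Overpass $1,480; Upper Bridge $1,905; Lakeview Corridor $3,275. Sum = $8,245.
Difference $8,250 − $8,245 = +$5 applied to largest clients served (Lakeview Corridor): Lakeview Corridor becomes $3,280.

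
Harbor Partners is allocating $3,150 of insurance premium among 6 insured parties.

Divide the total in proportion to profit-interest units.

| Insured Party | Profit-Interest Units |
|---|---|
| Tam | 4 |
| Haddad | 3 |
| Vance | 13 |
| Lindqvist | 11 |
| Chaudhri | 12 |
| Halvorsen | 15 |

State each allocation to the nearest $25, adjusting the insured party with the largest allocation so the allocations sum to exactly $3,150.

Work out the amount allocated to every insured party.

Tam: $225; Haddad: $175; Vance: $700; Lindqvist: $600; Chaudhri: $650; Halvorsen: $800

Sum of profit-interest units: 58.
Unrounded shares: Tam 4/58 × $3,150 = 217.24; Haddad 3/58 × $3,150 = 162.93; Vance 13/58 × $3,150 = 706.03; Lindqvist 11/58 × $3,150 = 597.41; Chaudhri 12/58 × $3,150 = 651.72; Halvorsen 15/58 × $3,150 = 814.66.
Rounded to nearest $25: Tam $225; Haddad $175; Vance $700; Lindqvist $600; Chaudhri $650; Halvorsen $825. Sum = $3,175.
Difference $3,150 − $3,175 = −$25 applied to largest allocation (Halvorsen): Halvorsen becomes $800.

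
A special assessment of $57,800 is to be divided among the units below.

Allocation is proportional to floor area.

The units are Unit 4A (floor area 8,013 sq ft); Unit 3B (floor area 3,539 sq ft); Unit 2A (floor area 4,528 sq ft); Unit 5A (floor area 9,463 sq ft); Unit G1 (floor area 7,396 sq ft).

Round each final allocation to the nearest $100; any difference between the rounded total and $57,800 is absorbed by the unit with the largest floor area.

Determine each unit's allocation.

Total floor area = 8,013 + 3,539 + 4,528 + 9,463 + 7,396 = 32,939.
Unrounded shares: Unit 4A 14,060.88; Unit 3B 6,210.09; Unit 2A 7,945.55; Unit 5A 16,605.28; Unit G1 12,978.20.
At nearest $100: Unit 4A $14,100; Unit 3B $6,200; Unit 2A $7,900; Unit 5A $16,600; Unit G1 $13,000. Sum = $57,800.
Rounded total matches; no reconciliation needed.

Unit 4A: $14,100; Unit 3B: $6,200; Unit 2A: $7,900; Unit 5A: $16,600; Unit G1: $13,000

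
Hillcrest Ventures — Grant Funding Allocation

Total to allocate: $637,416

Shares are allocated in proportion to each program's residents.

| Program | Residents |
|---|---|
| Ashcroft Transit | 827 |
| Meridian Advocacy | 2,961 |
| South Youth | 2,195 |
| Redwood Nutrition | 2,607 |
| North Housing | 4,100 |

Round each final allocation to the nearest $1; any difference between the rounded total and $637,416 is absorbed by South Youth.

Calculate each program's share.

Sum of residents: 12,690.
Unrounded shares: Ashcroft Transit 827/12,690 × $637,416 = 41,540.03; Meridian Advocacy 2,961/12,690 × $637,416 = 148,730.40; South Youth 2,195/12,690 × $637,416 = 110,254.38; Redwood Nutrition 2,607/12,690 × $637,416 = 130,949.06; North Housing 4,100/12,690 × $637,416 = 205,942.13.
At nearest $1: Ashcroft Transit $41,540; Meridian Advocacy $148,730; South Youth $110,254; Redwood Nutrition $130,949; North Housing $205,942. Sum = $637,415.
Difference $637,416 − $637,415 = +$1 applied to South Youth: South Youth becomes $110,255.

Ashcroft Transit: $41,540 · Meridian Advocacy: $148,730 · South Youth: $110,255 · Redwood Nutrition: $130,949 · North Housing: $205,942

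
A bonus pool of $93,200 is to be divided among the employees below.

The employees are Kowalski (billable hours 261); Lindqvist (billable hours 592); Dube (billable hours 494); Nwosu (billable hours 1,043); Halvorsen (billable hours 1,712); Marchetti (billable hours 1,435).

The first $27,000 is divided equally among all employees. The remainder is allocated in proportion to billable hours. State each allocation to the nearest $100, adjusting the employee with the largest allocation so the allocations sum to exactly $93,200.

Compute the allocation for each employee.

Kowalski: $7,600; Lindqvist: $11,600; Dube: $10,400; Nwosu: $17,000; Halvorsen: $24,900; Marchetti: $21,700

Equal tier: $27,000 ÷ 6 = $4,500 apiece.
Remainder $66,200 by billable hours (total 5,537): Kowalski 3,120.50 → $3,100; Lindqvist 7,077.91 → $7,100; Dube 5,906.23 → $5,900; Nwosu 12,470.04 → $12,500; Halvorsen 20,468.56 → $20,500; Marchetti 17,156.76 → $17,200.
Rounding difference −$100 on remainder applied to Halvorsen.
Totals: Kowalski $4,500 + $3,100 = $7,600; Lindqvist $4,500 + $7,100 = $11,600; Dube $4,500 + $5,900 = $10,400; Nwosu $4,500 + $12,500 = $17,000; Halvorsen $4,500 + $20,400 = $24,900; Marchetti $4,500 + $17,200 = $21,700.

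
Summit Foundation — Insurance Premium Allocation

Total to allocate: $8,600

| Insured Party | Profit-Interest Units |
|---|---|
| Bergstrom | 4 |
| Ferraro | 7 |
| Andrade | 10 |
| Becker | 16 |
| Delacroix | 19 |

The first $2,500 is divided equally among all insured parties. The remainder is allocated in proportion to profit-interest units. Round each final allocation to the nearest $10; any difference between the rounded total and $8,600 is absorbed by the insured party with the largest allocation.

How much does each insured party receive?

Equal tier: $2,500 ÷ 5 = $500 apiece.
Remainder $6,100 by profit-interest units (total 56): Bergstrom 435.71 → $440; Ferraro 762.50 → $760; Andrade 1,089.29 → $1,090; Becker 1,742.86 → $1,740; Delacroix 2,069.64 → $2,070.
Totals: Bergstrom $500 + $440 = $940; Ferraro $500 + $760 = $1,260; Andrade $500 + $1,090 = $1,590; Becker $500 + $1,740 = $2,240; Delacroix $500 + $2,070 = $2,570.

Bergstrom: $940 · Ferraro: $1,260 · Andrade: $1,590 · Becker: $2,240 · Delacroix: $2,570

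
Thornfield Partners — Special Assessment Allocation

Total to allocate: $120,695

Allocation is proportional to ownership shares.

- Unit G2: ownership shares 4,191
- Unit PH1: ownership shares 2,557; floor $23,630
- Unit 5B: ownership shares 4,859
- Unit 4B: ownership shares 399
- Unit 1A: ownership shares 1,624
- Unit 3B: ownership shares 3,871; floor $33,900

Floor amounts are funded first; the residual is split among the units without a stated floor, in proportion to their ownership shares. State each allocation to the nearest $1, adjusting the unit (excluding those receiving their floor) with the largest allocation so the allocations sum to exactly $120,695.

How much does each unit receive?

Unit G2: $23,907; Unit PH1: $23,630; Unit 5B: $27,718; Unit 4B: $2,276; Unit 1A: $9,264; Unit 3B: $33,900

Minimums first: Unit PH1 $23,630; Unit 3B $33,900. Balance $63,165.
Balance split over remaining ownership shares 11,073: Unit G2 23,907.21 → $23,907; Unit 5B 27,717.76 → $27,718; Unit 4B 2,276.06 → $2,276; Unit 1A 9,263.97 → $9,264.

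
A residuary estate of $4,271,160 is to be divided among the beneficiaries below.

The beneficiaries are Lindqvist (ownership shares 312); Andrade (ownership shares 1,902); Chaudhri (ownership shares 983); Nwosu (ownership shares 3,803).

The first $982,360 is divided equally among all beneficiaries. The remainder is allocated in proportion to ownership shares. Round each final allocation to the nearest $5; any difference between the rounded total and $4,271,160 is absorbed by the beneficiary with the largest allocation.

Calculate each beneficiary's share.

First tranche $982,360 split equally: $245,590 each.
Remainder $3,288,800 by ownership shares (total 7,000): Lindqvist 146,586.51 → $146,585; Andrade 893,613.94 → $893,615; Chaudhri 461,841.49 → $461,840; Nwosu 1,786,758.06 → $1,786,760.
Totals: Lindqvist $245,590 + $146,585 = $392,175; Andrade $245,590 + $893,615 = $1,139,205; Chaudhri $245,590 + $461,840 = $707,430; Nwosu $245,590 + $1,786,760 = $2,032,350.

Lindqvist: $392,175 | Andrade: $1,139,205 | Chaudhri: $707,430 | Nwosu: $2,032,350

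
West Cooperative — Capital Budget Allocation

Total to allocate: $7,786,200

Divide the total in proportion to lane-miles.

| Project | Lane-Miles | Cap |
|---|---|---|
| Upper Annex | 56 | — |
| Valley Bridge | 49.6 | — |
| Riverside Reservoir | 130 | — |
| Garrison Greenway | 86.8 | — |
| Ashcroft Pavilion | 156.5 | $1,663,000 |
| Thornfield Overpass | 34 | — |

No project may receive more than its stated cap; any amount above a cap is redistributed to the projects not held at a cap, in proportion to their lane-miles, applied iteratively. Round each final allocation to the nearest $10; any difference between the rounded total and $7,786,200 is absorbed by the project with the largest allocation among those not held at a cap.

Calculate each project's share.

Total lane-miles = 512.9.
Pro-rata shares before constraints: Upper Annex 850,121.27; Valley Bridge 752,964.55; Riverside Reservoir 1,973,495.81; Garrison Greenway 1,317,687.97; Ashcroft Pavilion 2,375,785.34; Thornfield Overpass 516,145.06.
Cap binds for Ashcroft Pavilion ($1,663,000); remaining pool $6,123,200 reallocated over remaining lane-miles 356.4.
Redistributed shares: Upper Annex 962,118.97 → $962,120; Valley Bridge 852,162.51 → $852,160; Riverside Reservoir 2,233,490.46 → $2,233,490; Garrison Greenway 1,491,284.40 → $1,491,280; Thornfield Overpass 584,143.66 → $584,140.
Rounding difference +$10 applied to Riverside Reservoir → $2,233,500.

Upper Annex: $962,120 · Valley Bridge: $852,160 · Riverside Reservoir: $2,233,500 · Garrison Greenway: $1,491,280 · Ashcroft Pavilion: $1,663,000 · Thornfield Overpass: $584,140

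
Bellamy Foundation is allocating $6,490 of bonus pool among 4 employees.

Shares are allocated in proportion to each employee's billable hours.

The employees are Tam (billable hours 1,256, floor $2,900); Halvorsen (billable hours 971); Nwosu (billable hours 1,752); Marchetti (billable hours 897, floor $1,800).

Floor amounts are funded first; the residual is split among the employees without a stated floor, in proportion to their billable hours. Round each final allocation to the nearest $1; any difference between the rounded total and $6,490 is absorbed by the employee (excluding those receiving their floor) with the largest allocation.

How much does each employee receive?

Tam: $2,900 | Halvorsen: $638 | Nwosu: $1,152 | Marchetti: $1,800

Guaranteed amounts: Tam $2,900; Marchetti $1,800. Residual $1,790.
Residual split over remaining billable hours 2,723: Halvorsen 638.30 → $638; Nwosu 1,151.70 → $1,152.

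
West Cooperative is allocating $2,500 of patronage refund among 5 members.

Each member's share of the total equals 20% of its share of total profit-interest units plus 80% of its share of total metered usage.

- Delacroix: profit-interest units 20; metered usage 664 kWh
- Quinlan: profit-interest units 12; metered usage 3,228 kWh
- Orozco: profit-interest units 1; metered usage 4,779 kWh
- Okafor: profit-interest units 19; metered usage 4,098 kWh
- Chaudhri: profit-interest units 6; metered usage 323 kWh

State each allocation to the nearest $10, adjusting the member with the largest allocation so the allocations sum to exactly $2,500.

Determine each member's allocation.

Profit-interest units total 58; metered usage total 13,092.
Composite weights (20% profit-interest units + 80% metered usage): Delacroix 0.1095; Quinlan 0.2386; Orozco 0.2955; Okafor 0.3159; Chaudhri 0.0404.
Proportional shares: Delacroix 273.85; Quinlan 596.57; Orozco 738.68; Okafor 789.82; Chaudhri 101.07.
Rounded to nearest $10: Delacroix $270; Quinlan $600; Orozco $740; Okafor $790; Chaudhri $100. Sum = $2,500.
Rounded total matches; no reconciliation needed.

Delacroix: $270 · Quinlan: $600 · Orozco: $740 · Okafor: $790 · Chaudhri: $100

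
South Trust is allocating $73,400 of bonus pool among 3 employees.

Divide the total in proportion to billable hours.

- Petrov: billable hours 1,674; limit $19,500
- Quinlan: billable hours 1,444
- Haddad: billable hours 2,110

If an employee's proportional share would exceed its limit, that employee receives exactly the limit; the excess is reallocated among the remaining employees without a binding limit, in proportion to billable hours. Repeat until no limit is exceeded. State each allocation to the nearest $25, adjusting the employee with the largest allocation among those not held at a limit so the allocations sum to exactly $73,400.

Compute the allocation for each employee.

Combined billable hours = 5,228.
Unconstrained shares: Petrov 23,502.60; Quinlan 20,273.45; Haddad 29,623.95.
Held at cap: Petrov ($19,500); residual $53,900 reallocated over remaining billable hours 3,554.
Shares after redistribution: Quinlan 21,899.72 → $21,900; Haddad 32,000.28 → $32,000.

Petrov: $19,500; Quinlan: $21,900; Haddad: $32,000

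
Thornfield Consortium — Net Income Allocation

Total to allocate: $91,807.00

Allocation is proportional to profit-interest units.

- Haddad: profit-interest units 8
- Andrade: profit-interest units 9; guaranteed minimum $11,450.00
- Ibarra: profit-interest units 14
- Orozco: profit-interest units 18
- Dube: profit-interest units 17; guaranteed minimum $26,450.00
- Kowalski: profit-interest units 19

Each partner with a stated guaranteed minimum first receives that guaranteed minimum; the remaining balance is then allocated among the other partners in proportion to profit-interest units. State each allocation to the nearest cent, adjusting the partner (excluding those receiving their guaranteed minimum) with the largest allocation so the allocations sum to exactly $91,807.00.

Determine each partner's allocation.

Haddad: $7,309.42 | Andrade: $11,450.00 | Ibarra: $12,791.49 | Orozco: $16,446.20 | Dube: $26,450.00 | Kowalski: $17,359.89

Guaranteed amounts: Andrade $11,450.00; Dube $26,450.00. Balance $53,907.00.
Balance split over remaining profit-interest units 59: Haddad 7,309.4237 → $7,309.42; Ibarra 12,791.4915 → $12,791.49; Orozco 16,446.2034 → $16,446.20; Kowalski 17,359.8814 → $17,359.88.
Rounding difference +$0.01 applied to Kowalski → $17,359.89.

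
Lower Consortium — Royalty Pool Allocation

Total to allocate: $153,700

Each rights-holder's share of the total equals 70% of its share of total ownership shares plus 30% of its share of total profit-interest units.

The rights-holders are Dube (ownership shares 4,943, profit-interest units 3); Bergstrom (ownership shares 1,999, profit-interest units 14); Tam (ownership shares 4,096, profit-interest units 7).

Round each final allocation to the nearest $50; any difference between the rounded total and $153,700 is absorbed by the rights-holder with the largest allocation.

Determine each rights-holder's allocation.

Ownership shares total 11,038; profit-interest units total 24.
Combined weights (70% ownership shares + 30% profit-interest units): Dube 0.3510; Bergstrom 0.3018; Tam 0.3473.
Unrounded shares: Dube 53,944.34; Bergstrom 46,382.23; Tam 53,373.43.
At nearest $50: Dube $53,950; Bergstrom $46,400; Tam $53,350. Sum = $153,700.
No rounding difference to absorb.

Dube: $53,950 | Bergstrom: $46,400 | Tam: $53,350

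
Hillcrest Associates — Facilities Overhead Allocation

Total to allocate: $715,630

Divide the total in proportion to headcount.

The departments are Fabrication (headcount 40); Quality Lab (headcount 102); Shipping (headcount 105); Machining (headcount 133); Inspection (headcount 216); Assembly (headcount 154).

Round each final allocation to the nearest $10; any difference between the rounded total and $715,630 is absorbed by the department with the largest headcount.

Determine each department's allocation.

Sum of headcount: 750.
Proportional shares: Fabrication 40/750 × $715,630 = 38,166.93; Quality Lab 102/750 × $715,630 = 97,325.68; Shipping 105/750 × $715,630 = 100,188.20; Machining 133/750 × $715,630 = 126,905.05; Inspection 216/750 × $715,630 = 206,101.44; Assembly 154/750 × $715,630 = 146,942.69.
At nearest $10: Fabrication $38,170; Quality Lab $97,330; Shipping $100,190; Machining $126,910; Inspection $206,100; Assembly $146,940. Sum = $715,640.
Difference $715,630 − $715,640 = −$10 applied to largest headcount (Inspection): Inspection becomes $206,090.

Fabrication: $38,170 | Quality Lab: $97,330 | Shipping: $100,190 | Machining: $126,910 | Inspection: $206,090 | Assembly: $146,940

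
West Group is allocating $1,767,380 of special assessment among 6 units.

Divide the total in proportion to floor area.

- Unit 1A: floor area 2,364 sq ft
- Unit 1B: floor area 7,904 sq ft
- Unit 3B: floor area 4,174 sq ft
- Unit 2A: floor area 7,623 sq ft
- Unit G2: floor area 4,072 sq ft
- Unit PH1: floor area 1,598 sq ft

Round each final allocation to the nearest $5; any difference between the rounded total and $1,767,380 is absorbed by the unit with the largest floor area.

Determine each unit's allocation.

Floor area total: 2,364 + 7,904 + 4,174 + 7,623 + 4,072 + 1,598 = 27,735.
Pro-rata amounts: Unit 1A 150,643.10; Unit 1B 503,673.03; Unit 3B 265,983.20; Unit 2A 485,766.64; Unit G2 259,483.37; Unit PH1 101,830.66.
At nearest $5: Unit 1A $150,645; Unit 1B $503,675; Unit 3B $265,985; Unit 2A $485,765; Unit G2 $259,485; Unit PH1 $101,830. Sum = $1,767,385.
Difference $1,767,380 − $1,767,385 = −$5 applied to largest floor area (Unit 1B): Unit 1B becomes $503,670.

Unit 1A: $150,645 · Unit 1B: $503,670 · Unit 3B: $265,985 · Unit 2A: $485,765 · Unit G2: $259,485 · Unit PH1: $101,830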